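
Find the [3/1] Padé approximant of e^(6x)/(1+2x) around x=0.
(9*x**3/4 + 9*x**2/2 + 21*x/8 + 1)/(1 - 11*x/8)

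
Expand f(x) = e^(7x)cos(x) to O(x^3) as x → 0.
1 + 7*x + 24*x**2 + O(x**3)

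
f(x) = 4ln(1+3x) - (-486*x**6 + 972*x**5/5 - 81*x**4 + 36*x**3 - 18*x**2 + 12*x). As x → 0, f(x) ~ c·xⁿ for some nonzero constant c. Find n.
7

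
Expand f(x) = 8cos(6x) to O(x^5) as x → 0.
8 - 144*x**2 + 432*x**4 + O(x**5)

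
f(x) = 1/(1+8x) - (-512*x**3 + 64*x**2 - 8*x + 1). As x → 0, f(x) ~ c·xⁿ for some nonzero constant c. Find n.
4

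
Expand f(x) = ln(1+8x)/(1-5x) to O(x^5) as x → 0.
8*x + 8*x**2 + 632*x**3/3 + 88*x**4/3 + O(x**5)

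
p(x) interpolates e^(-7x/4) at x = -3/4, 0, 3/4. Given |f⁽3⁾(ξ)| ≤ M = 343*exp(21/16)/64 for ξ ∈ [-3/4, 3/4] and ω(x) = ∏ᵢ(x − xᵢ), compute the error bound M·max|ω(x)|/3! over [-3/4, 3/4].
343*sqrt(3)*exp(21/16)/4096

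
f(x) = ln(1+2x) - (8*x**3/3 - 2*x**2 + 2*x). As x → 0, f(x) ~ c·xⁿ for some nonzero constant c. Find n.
4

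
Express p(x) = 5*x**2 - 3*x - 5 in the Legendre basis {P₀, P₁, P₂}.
(-10/3)P₀ + (-3)P₁ + (10/3)P₂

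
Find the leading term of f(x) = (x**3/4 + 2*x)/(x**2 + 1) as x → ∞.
x/4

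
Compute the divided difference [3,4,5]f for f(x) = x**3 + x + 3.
12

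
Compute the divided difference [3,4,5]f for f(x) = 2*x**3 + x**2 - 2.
25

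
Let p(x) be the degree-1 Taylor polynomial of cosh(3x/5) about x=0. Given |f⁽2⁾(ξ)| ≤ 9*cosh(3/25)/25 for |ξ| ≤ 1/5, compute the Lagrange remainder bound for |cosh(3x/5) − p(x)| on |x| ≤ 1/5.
9*cosh(3/25)/1250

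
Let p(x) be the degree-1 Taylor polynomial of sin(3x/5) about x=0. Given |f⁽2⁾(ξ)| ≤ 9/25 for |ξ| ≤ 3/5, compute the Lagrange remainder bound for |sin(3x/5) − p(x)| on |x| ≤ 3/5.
81/1250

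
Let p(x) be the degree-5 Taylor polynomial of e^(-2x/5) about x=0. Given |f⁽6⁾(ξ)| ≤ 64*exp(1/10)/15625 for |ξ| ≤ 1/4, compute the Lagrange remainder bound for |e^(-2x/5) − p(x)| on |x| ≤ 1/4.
exp(1/10)/720000000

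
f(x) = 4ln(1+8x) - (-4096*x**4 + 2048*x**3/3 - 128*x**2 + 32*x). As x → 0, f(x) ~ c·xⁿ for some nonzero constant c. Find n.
5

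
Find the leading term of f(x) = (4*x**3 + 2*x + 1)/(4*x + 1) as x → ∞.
x**2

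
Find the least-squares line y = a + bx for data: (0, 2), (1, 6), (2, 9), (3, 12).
a = 23/10, b = 33/10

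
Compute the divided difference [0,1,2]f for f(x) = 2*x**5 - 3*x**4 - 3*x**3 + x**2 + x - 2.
1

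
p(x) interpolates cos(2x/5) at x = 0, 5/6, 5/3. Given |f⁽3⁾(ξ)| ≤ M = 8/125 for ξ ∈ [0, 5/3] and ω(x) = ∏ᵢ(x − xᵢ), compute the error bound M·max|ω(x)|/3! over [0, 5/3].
sqrt(3)/729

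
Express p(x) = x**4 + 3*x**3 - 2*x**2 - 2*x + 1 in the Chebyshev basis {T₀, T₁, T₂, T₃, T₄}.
(3/8)T₀ + (1/4)T₁ + (-1/2)T₂ + (3/4)T₃ + (1/8)T₄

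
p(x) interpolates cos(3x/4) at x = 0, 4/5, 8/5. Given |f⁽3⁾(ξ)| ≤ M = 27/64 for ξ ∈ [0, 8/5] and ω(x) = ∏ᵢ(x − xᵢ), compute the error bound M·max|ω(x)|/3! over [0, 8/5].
sqrt(3)/125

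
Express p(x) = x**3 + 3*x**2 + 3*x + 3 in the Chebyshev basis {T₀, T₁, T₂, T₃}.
(9/2)T₀ + (15/4)T₁ + (3/2)T₂ + (1/4)T₃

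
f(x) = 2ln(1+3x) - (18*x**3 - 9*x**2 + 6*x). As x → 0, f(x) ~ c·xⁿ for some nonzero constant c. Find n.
4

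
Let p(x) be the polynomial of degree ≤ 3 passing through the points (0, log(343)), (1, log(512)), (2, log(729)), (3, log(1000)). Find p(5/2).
log(243*2**(1/8)*21875**(3/16)*3**(5/8)/4)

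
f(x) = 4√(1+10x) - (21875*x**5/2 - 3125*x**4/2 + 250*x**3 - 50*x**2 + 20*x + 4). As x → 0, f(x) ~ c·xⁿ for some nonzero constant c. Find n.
6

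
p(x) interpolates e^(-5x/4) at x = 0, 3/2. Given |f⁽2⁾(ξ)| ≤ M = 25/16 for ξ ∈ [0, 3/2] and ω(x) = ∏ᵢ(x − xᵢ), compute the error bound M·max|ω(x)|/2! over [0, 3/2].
225/512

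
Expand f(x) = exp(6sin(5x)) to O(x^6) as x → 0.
1 + 30*x + 450*x**2 + 4375*x**3 + 30000*x**4 + 585625*x**5/4 + O(x**6)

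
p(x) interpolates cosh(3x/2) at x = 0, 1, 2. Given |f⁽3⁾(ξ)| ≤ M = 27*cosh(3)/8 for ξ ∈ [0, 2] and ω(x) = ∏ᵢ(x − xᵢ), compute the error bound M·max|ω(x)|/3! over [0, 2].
sqrt(3)*cosh(3)/8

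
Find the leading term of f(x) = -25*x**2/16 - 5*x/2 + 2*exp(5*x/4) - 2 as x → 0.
125*x**3/192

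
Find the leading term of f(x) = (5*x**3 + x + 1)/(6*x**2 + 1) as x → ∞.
5*x/6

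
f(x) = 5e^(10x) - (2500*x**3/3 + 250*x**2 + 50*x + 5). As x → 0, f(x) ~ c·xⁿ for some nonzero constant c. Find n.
4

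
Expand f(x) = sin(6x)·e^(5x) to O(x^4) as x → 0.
6*x + 30*x**2 + 39*x**3 + O(x**4)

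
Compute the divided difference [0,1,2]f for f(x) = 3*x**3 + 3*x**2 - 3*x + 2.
12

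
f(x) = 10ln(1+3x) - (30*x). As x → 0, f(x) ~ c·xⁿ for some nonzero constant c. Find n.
2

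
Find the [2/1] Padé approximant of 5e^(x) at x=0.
(5*x**2/6 + 10*x/3 + 5)/(1 - x/3)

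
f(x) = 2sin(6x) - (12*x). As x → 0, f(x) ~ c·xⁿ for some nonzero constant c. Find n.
3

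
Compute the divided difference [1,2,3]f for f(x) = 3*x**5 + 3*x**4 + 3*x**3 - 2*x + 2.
363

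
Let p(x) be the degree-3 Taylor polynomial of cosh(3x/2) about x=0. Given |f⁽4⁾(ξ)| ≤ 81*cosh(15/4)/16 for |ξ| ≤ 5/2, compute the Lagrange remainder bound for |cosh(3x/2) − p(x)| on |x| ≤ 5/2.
16875*cosh(15/4)/2048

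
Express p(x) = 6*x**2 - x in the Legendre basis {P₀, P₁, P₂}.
(2)P₀ - P₁ + (4)P₂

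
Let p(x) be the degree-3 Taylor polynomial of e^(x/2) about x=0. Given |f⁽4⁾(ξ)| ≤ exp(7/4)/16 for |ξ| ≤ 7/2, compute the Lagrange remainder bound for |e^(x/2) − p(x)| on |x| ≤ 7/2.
2401*exp(7/4)/6144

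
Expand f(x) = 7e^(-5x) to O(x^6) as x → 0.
7 - 35*x + 175*x**2/2 - 875*x**3/6 + 4375*x**4/24 - 4375*x**5/24 + O(x**6)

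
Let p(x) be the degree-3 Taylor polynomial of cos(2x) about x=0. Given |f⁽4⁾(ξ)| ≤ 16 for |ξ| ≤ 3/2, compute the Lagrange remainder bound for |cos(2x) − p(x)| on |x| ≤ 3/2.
27/8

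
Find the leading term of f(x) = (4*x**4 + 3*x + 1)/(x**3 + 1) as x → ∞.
4*x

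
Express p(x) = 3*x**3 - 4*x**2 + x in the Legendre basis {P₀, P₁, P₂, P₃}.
(-4/3)P₀ + (14/5)P₁ + (-8/3)P₂ + (6/5)P₃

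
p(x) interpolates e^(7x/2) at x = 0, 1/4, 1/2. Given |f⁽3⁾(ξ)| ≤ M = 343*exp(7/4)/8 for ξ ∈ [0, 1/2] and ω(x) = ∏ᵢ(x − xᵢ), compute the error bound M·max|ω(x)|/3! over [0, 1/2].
343*sqrt(3)*exp(7/4)/13824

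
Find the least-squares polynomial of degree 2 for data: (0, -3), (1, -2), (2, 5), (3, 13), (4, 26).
-113/35 + (11/70)x + (25/14)x²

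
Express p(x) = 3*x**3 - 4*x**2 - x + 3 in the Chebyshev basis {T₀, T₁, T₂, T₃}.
T₀ + (5/4)T₁ + (-2)T₂ + (3/4)T₃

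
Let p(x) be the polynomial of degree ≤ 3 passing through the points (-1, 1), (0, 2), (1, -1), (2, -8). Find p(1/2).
1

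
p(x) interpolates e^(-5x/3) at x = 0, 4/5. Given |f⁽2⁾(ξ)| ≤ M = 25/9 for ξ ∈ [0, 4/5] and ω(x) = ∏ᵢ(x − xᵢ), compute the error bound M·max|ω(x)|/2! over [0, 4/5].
2/9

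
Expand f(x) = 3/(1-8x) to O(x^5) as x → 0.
3 + 24*x + 192*x**2 + 1536*x**3 + 12288*x**4 + O(x**5)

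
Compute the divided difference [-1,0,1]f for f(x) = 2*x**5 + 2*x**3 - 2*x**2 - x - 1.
-2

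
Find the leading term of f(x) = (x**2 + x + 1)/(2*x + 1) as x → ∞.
x/2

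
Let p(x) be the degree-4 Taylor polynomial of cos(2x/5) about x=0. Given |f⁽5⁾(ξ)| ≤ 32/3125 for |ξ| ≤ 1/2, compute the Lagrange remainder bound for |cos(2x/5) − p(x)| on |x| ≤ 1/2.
1/375000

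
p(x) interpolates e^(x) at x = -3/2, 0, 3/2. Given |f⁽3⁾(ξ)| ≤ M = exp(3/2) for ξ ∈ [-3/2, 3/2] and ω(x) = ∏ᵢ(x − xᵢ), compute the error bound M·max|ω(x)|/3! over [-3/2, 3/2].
sqrt(3)*exp(3/2)/8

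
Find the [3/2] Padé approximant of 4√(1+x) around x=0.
(x**3/8 + 9*x**2/4 + 6*x + 4)/(3*x**2/16 + x + 1)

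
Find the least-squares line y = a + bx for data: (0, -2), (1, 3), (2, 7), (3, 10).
a = -3/2, b = 4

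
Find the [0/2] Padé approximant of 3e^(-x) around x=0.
3/(x**2/2 + x + 1)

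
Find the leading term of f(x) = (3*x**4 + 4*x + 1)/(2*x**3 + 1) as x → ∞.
3*x/2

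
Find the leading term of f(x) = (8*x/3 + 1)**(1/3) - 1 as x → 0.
8*x/9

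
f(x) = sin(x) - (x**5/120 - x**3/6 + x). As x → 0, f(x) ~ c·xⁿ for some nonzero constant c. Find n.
7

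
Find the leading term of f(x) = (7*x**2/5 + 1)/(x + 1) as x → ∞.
7*x/5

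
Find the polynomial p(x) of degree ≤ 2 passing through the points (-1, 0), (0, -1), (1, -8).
-3*x**2 - 4*x - 1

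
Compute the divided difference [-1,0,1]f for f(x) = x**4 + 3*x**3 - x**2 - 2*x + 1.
0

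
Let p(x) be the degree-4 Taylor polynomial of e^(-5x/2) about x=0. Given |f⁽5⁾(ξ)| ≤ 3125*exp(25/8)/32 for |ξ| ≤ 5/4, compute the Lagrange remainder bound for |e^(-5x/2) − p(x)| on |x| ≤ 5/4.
1953125*exp(25/8)/786432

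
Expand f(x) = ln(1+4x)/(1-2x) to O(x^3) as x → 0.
4*x + O(x**3)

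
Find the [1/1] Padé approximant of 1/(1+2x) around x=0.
1/(2*x + 1)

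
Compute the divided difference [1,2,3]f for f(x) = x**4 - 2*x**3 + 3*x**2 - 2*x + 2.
16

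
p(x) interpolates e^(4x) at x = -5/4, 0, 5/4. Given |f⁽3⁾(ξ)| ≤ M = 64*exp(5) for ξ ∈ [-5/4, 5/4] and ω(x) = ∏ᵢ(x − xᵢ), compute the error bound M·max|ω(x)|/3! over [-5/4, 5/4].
125*sqrt(3)*exp(5)/27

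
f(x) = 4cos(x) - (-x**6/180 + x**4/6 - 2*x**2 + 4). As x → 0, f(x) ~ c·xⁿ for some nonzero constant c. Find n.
8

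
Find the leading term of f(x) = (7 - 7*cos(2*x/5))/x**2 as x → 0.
14/25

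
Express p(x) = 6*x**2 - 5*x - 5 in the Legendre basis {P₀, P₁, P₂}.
(-3)P₀ + (-5)P₁ + (4)P₂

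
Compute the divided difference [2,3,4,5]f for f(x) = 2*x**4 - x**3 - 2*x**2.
27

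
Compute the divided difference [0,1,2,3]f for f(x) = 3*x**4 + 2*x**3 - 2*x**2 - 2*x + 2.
20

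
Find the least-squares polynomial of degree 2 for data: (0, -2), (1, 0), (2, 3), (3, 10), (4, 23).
-52/35 + (-10/7)x + (13/7)x²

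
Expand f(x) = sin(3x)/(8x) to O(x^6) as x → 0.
3/8 - 9*x**2/16 + 81*x**4/320 + O(x**6)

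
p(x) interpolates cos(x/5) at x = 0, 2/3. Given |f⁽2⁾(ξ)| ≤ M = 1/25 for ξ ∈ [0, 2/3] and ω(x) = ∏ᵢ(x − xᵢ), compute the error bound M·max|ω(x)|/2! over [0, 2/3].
1/450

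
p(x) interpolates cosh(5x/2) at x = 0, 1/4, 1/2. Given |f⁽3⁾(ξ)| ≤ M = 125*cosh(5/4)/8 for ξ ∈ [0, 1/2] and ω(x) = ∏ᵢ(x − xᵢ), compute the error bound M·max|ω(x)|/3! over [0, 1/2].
125*sqrt(3)*cosh(5/4)/13824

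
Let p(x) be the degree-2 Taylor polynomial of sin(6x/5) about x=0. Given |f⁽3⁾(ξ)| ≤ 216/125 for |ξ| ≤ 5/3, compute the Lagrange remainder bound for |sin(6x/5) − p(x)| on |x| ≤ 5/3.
4/3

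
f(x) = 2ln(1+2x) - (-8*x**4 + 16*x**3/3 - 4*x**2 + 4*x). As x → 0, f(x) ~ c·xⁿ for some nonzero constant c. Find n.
5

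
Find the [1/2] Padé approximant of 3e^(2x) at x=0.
(2*x + 3)/(2*x**2/3 - 4*x/3 + 1)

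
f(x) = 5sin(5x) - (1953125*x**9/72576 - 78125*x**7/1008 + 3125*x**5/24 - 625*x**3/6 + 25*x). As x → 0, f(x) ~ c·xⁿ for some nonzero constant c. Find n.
11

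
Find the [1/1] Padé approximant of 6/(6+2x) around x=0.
1/(x/3 + 1)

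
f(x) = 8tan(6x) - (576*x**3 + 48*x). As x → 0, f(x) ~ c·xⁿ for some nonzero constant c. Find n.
5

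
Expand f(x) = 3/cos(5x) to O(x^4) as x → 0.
3 + 75*x**2/2 + O(x**4)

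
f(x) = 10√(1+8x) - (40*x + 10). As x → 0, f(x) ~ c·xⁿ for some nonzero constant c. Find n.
2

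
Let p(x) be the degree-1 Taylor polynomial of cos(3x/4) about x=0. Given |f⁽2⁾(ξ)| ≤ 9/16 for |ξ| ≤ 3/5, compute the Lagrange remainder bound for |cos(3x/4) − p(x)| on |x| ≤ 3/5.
81/800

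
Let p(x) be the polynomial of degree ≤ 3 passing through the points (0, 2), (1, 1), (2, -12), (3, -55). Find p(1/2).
15/8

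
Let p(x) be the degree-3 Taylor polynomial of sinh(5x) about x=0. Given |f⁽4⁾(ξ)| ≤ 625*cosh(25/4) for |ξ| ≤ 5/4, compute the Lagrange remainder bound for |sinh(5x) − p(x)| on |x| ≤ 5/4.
390625*cosh(25/4)/6144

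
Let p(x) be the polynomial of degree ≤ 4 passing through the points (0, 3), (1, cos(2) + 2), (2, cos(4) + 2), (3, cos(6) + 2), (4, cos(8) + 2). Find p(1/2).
35*cos(2)/32 - 5*cos(8)/128 + 7*cos(6)/32 - 35*cos(4)/64 + 291/128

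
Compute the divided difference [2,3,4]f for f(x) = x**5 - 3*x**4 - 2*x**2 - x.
118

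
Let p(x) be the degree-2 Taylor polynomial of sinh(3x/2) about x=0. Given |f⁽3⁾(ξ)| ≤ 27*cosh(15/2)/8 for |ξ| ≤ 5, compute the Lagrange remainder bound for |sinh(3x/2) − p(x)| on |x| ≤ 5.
1125*cosh(15/2)/16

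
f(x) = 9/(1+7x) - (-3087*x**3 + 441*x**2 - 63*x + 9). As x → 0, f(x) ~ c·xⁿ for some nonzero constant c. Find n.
4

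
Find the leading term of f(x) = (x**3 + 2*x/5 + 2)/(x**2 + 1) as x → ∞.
x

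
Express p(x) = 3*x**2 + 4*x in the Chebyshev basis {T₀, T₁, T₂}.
(3/2)T₀ + (4)T₁ + (3/2)T₂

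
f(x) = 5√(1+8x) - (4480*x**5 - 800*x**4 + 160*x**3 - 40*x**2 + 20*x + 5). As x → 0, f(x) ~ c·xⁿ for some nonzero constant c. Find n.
6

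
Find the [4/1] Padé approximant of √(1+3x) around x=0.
(243*x**4/640 - 27*x**3/40 + 81*x**2/40 + 18*x/5 + 1)/(21*x/10 + 1)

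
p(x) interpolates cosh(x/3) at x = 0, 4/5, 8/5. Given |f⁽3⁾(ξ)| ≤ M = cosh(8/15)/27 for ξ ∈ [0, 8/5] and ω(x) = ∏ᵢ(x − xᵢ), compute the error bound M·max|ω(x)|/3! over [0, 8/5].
64*sqrt(3)*cosh(8/15)/91125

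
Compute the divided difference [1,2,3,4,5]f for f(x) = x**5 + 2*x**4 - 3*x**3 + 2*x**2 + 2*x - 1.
17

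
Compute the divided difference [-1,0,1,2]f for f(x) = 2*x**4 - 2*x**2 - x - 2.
4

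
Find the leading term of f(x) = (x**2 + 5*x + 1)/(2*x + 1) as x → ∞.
x/2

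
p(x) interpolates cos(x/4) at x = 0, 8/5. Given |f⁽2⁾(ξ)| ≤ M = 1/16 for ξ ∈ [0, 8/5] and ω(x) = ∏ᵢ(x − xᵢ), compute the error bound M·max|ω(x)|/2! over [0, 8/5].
1/50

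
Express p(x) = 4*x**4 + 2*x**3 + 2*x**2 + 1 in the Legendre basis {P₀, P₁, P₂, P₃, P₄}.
(37/15)P₀ + (6/5)P₁ + (76/21)P₂ + (4/5)P₃ + (32/35)P₄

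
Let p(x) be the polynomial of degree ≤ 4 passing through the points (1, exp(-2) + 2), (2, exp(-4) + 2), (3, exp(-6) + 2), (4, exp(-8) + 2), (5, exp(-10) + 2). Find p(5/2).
(-5*exp(8) - 20*exp(2) + 3 + 90*exp(4) + 60*exp(6) + 256*exp(10))*exp(-10)/128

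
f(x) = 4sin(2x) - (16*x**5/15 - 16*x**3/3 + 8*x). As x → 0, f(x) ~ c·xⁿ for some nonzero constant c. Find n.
7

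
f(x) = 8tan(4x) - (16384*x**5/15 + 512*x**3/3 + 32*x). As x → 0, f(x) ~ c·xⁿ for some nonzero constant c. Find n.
7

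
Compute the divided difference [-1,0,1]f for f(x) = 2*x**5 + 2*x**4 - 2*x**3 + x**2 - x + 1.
3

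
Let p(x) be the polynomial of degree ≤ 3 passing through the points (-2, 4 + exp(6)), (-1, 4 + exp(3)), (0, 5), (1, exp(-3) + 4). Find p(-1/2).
((-exp(6) + 73 + 9*exp(3))*exp(3) - 1)*exp(-3)/16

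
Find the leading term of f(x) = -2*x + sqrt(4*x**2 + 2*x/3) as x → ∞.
1/6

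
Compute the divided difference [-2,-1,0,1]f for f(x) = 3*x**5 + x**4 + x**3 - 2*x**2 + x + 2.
14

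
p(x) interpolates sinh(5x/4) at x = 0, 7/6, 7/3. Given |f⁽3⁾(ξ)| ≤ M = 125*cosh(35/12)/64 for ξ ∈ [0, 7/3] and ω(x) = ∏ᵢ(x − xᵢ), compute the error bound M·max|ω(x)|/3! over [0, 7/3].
42875*sqrt(3)*cosh(35/12)/373248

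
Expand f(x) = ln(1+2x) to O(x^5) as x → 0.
2*x - 2*x**2 + 8*x**3/3 - 4*x**4 + O(x**5)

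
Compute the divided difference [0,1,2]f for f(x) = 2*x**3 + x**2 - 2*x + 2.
7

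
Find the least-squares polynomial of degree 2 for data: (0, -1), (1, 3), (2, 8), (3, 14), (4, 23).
-29/35 + (193/70)x + (11/14)x²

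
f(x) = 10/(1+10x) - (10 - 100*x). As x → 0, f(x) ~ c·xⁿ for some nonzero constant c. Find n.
2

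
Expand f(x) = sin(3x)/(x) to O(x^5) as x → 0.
3 - 9*x**2/2 + 81*x**4/40 + O(x**5)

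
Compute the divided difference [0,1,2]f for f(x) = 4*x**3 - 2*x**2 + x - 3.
10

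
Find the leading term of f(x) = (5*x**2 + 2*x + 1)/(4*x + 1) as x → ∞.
5*x/4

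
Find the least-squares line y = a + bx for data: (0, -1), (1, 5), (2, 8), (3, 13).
a = -1/2, b = 9/2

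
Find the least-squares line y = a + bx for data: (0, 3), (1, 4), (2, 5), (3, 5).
a = 16/5, b = 7/10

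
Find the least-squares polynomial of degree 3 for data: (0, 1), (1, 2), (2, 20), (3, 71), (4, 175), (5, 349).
59/63 + (-136/189)x + (-247/252)x² + (325/108)x³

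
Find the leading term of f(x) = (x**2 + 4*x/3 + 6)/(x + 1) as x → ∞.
x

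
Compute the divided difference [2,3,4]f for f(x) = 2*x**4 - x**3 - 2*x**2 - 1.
99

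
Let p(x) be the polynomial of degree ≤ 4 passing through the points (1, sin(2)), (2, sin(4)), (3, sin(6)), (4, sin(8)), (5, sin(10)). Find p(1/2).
-45*sin(8)/32 + 189*sin(6)/64 + 35*sin(10)/128 + 315*sin(2)/128 - 105*sin(4)/32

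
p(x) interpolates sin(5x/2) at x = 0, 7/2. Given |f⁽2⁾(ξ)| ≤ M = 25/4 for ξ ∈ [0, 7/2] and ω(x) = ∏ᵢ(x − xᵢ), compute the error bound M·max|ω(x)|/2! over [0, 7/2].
1225/128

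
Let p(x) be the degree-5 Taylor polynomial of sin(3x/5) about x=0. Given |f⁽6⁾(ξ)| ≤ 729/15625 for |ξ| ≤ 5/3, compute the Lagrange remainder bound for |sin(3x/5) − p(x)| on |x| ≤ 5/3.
1/720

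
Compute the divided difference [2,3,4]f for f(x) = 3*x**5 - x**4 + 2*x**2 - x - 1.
802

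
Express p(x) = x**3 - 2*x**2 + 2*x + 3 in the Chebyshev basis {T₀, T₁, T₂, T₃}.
(2)T₀ + (11/4)T₁ - T₂ + (1/4)T₃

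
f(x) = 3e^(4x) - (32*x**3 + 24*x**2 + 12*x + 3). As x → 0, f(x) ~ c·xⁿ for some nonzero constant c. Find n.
4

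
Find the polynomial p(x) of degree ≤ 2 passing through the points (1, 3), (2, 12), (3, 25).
2*x**2 + 3*x - 2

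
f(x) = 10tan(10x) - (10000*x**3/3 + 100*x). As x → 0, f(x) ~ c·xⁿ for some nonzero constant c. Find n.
5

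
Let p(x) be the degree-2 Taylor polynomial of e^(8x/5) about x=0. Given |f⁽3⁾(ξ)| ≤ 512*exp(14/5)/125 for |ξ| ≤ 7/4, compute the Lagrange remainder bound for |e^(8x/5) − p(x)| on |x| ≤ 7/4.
1372*exp(14/5)/375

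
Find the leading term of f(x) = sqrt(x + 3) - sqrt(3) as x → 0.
sqrt(3)*x/6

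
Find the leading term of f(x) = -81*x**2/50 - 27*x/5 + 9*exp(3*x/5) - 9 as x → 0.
81*x**3/250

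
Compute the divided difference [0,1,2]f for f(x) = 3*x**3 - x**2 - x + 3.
8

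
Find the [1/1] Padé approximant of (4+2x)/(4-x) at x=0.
(x/2 + 1)/(1 - x/4)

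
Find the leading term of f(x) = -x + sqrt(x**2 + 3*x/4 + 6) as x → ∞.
3/8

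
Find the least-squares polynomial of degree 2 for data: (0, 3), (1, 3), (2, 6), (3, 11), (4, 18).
101/35 + (-27/35)x + (8/7)x²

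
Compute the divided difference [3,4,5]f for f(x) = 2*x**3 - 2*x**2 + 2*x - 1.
22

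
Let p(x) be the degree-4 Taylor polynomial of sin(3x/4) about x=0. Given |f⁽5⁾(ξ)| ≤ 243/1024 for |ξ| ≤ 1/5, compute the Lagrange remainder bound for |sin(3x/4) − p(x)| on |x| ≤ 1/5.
81/128000000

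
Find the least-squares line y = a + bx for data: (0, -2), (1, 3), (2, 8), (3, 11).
a = -8/5, b = 22/5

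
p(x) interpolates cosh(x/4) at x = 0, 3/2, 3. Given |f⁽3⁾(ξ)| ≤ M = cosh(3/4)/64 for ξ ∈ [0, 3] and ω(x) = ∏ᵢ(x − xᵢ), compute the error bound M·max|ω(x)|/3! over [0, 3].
sqrt(3)*cosh(3/4)/512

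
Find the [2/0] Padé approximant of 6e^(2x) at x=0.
12*x**2 + 12*x + 6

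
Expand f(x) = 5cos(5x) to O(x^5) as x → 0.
5 - 125*x**2/2 + 3125*x**4/24 + O(x**5)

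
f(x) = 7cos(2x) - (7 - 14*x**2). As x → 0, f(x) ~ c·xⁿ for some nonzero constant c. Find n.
4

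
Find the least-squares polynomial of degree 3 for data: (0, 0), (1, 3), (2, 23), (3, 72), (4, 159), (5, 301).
-17/126 + (-517/756)x + (134/63)x² + (217/108)x³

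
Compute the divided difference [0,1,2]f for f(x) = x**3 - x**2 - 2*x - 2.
2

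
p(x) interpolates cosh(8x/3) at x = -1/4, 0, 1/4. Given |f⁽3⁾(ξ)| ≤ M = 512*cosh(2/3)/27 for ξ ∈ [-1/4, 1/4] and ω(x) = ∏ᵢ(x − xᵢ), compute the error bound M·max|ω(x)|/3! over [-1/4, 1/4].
8*sqrt(3)*cosh(2/3)/729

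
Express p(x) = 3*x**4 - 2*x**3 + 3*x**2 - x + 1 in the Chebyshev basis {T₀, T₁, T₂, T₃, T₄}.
(29/8)T₀ + (-5/2)T₁ + (3)T₂ + (-1/2)T₃ + (3/8)T₄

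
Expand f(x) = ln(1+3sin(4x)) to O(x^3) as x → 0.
12*x - 72*x**2 + O(x**3)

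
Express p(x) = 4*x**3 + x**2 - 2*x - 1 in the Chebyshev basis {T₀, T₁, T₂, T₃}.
(-1/2)T₀ + T₁ + (1/2)T₂ + T₃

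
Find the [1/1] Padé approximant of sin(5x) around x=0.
5*x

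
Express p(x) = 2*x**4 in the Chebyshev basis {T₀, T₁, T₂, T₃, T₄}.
(3/4)T₀ + T₂ + (1/4)T₄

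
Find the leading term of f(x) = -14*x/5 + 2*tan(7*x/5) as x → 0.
686*x**3/375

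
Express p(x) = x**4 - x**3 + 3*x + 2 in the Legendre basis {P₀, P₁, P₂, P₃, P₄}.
(11/5)P₀ + (12/5)P₁ + (4/7)P₂ + (-2/5)P₃ + (8/35)P₄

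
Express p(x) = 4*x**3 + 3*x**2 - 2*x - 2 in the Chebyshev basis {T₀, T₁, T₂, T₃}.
(-1/2)T₀ + T₁ + (3/2)T₂ + T₃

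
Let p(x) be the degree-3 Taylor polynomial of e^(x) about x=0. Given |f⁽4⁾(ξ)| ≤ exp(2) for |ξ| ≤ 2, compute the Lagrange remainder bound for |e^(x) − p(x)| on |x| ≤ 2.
2*exp(2)/3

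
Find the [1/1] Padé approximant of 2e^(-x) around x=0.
(2 - x)/(x/2 + 1)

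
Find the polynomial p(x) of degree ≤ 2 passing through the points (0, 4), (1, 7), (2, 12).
x**2 + 2*x + 4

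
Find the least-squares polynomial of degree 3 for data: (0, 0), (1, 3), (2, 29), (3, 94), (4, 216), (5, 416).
-11/63 + (-361/378)x + (403/252)x² + (329/108)x³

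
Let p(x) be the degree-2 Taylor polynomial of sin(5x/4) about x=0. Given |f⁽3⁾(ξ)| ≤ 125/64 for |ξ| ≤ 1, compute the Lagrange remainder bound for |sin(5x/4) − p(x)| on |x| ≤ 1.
125/384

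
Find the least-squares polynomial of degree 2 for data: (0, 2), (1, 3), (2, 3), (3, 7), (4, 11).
78/35 + (-23/35)x + (5/7)x²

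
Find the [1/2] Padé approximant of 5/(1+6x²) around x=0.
5/(6*x**2 + 1)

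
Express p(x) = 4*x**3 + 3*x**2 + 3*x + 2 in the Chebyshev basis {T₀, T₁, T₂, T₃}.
(7/2)T₀ + (6)T₁ + (3/2)T₂ + T₃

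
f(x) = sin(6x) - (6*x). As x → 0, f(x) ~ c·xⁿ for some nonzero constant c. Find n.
3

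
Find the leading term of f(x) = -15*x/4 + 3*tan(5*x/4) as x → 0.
125*x**3/64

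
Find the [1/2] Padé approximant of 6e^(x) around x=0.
(2*x + 6)/(x**2/6 - 2*x/3 + 1)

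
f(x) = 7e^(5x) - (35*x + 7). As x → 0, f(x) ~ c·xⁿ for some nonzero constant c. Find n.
2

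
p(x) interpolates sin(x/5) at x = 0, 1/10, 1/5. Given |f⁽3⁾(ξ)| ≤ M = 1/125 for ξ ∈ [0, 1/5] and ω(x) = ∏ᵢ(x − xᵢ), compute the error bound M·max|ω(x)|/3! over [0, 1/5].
sqrt(3)/3375000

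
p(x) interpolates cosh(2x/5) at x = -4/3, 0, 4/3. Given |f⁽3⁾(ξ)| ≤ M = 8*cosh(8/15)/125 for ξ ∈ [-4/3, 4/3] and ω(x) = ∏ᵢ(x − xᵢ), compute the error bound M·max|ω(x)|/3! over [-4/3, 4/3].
512*sqrt(3)*cosh(8/15)/91125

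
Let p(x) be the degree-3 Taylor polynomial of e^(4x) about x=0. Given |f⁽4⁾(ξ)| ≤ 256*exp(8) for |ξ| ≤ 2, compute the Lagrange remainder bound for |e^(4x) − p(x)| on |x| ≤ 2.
512*exp(8)/3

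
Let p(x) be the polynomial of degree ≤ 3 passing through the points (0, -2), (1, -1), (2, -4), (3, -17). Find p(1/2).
-11/8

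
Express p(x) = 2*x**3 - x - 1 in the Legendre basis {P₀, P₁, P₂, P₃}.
-P₀ + (1/5)P₁ + (4/5)P₃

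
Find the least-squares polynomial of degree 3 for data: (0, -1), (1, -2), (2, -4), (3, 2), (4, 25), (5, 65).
-5/7 + (-10/21)x + (-75/28)x² + (13/12)x³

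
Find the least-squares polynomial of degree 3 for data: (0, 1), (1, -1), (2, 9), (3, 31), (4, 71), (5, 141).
4/7 + (-33/14)x + (15/14)x² + x³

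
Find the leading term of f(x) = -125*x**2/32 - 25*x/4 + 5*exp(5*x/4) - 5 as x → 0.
625*x**3/384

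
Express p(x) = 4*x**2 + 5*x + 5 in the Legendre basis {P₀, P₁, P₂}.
(19/3)P₀ + (5)P₁ + (8/3)P₂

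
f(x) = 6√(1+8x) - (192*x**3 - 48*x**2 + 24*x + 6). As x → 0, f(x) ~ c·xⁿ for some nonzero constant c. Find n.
4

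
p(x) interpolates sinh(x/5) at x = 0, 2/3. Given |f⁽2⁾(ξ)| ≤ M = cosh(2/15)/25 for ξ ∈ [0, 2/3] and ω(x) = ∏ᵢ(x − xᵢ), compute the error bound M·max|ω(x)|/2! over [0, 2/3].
cosh(2/15)/450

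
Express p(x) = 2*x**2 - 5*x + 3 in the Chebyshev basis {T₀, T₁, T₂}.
(4)T₀ + (-5)T₁ + T₂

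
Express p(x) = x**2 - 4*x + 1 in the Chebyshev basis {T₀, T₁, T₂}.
(3/2)T₀ + (-4)T₁ + (1/2)T₂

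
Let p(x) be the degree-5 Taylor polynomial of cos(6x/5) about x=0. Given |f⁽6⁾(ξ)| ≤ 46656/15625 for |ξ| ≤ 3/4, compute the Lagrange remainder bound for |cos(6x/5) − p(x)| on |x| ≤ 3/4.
59049/80000000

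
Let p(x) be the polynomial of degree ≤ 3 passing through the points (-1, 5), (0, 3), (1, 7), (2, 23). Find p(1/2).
31/8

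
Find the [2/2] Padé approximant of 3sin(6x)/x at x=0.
(18 - 378*x**2/5)/(9*x**2/5 + 1)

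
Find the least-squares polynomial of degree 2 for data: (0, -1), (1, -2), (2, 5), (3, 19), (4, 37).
-48/35 + (-221/70)x + (45/14)x²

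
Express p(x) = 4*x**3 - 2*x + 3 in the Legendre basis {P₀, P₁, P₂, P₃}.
(3)P₀ + (2/5)P₁ + (8/5)P₃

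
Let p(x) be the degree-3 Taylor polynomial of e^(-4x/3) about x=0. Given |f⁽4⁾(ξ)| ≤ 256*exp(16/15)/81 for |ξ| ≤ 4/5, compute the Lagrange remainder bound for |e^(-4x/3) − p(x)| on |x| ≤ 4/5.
8192*exp(16/15)/151875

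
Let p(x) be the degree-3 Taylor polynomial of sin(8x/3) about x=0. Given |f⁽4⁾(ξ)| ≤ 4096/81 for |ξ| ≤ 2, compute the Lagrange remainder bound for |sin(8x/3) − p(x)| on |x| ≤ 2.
8192/243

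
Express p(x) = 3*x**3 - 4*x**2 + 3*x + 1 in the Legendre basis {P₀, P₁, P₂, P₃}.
(-1/3)P₀ + (24/5)P₁ + (-8/3)P₂ + (6/5)P₃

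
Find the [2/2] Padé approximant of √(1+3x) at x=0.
(45*x**2/16 + 15*x/4 + 1)/(9*x**2/16 + 9*x/4 + 1)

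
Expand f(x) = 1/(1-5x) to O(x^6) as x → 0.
1 + 5*x + 25*x**2 + 125*x**3 + 625*x**4 + 3125*x**5 + O(x**6)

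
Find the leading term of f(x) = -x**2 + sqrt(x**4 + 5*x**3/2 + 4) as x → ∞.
5*x/4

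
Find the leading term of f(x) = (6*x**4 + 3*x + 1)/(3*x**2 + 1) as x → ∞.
2*x**2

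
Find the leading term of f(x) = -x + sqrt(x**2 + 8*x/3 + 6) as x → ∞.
4/3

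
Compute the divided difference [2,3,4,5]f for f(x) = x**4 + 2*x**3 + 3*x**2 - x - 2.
16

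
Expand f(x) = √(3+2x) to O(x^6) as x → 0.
sqrt(3) + sqrt(3)*x/3 - sqrt(3)*x**2/18 + sqrt(3)*x**3/54 - 5*sqrt(3)*x**4/648 + 7*sqrt(3)*x**5/1944 + O(x**6)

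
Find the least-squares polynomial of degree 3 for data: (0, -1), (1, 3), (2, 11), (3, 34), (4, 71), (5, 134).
-59/63 + (143/54)x + (-23/252)x² + (107/108)x³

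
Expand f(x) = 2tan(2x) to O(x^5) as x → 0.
4*x + 16*x**3/3 + O(x**5)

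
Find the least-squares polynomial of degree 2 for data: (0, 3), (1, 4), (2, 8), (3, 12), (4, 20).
3 + (1/5)x + x²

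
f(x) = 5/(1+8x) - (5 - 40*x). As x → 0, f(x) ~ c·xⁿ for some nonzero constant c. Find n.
2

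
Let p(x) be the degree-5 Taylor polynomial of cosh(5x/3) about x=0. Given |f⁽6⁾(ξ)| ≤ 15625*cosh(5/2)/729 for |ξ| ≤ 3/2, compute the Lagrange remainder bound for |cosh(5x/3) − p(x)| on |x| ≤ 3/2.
3125*cosh(5/2)/9216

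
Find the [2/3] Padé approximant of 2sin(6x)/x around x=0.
(12 - 252*x**2/5)/(9*x**2/5 + 1)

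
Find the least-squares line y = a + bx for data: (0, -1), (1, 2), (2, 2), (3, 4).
a = -1/2, b = 3/2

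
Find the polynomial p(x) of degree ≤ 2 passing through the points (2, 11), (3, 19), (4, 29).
x**2 + 3*x + 1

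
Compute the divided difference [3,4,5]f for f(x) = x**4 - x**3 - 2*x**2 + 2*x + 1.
83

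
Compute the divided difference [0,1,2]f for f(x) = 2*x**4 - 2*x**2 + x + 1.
12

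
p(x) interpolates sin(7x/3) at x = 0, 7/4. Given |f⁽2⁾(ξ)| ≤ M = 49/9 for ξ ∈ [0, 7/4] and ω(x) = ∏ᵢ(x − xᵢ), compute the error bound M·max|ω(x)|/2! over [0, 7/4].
2401/1152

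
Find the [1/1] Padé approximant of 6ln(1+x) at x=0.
6*x/(x/2 + 1)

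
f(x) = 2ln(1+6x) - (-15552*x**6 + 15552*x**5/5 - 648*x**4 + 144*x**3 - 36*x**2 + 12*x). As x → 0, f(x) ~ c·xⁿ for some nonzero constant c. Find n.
7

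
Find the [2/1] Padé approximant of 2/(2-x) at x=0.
1/(1 - x/2)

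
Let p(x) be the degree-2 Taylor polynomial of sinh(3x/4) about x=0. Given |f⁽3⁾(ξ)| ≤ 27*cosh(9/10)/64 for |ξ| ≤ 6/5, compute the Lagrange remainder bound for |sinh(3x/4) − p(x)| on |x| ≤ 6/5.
243*cosh(9/10)/2000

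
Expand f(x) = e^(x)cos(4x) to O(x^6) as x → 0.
1 + x - 15*x**2/2 - 47*x**3/6 + 161*x**4/24 + 1121*x**5/120 + O(x**6)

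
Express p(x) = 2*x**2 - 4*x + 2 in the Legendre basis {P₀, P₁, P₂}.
(8/3)P₀ + (-4)P₁ + (4/3)P₂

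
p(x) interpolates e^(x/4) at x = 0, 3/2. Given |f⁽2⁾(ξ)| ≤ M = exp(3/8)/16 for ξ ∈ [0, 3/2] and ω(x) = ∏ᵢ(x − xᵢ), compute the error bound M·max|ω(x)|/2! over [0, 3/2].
9*exp(3/8)/512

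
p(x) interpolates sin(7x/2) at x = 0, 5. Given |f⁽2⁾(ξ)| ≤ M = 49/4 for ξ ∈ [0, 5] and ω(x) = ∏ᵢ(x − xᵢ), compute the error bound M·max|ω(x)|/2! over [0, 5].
1225/32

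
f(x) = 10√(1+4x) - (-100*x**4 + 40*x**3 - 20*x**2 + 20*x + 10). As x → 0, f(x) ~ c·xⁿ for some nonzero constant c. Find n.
5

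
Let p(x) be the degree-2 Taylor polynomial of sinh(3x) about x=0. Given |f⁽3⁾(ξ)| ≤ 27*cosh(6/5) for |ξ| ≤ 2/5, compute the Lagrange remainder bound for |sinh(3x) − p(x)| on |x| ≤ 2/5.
36*cosh(6/5)/125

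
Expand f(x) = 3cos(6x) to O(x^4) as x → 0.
3 - 54*x**2 + O(x**4)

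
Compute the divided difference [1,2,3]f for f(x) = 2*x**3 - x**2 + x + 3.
11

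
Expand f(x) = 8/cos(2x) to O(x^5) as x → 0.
8 + 16*x**2 + 80*x**4/3 + O(x**5)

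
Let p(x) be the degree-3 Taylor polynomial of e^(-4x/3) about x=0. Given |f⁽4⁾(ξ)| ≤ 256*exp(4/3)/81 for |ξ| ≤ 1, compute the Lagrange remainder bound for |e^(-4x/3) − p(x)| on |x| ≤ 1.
32*exp(4/3)/243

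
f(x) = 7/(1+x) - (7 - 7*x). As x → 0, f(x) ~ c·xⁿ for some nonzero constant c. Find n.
2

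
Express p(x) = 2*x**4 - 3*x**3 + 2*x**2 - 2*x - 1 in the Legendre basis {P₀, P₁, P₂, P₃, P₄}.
(1/15)P₀ + (-19/5)P₁ + (52/21)P₂ + (-6/5)P₃ + (16/35)P₄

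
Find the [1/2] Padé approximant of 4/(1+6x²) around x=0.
4/(6*x**2 + 1)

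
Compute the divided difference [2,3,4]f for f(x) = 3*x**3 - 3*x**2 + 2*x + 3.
24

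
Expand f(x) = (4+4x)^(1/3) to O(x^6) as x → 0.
2**(2/3) + 2**(2/3)*x/3 - 2**(2/3)*x**2/9 + 5*2**(2/3)*x**3/81 - 10*2**(2/3)*x**4/243 + 22*2**(2/3)*x**5/729 + O(x**6)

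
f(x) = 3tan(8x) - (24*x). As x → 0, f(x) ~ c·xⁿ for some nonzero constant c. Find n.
3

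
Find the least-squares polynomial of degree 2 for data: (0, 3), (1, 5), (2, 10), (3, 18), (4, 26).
96/35 + (113/70)x + (15/14)x²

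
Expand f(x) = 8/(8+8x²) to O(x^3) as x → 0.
1 - x**2 + O(x**3)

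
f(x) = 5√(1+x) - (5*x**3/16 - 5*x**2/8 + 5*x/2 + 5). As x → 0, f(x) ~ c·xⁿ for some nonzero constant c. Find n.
4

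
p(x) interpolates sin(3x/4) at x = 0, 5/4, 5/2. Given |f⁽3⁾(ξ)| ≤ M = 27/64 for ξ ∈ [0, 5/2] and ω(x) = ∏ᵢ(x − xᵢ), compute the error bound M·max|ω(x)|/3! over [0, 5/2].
125*sqrt(3)/4096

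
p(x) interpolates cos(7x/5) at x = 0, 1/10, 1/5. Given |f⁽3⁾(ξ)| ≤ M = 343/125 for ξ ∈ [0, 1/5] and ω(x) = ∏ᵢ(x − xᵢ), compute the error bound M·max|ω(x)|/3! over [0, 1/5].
343*sqrt(3)/3375000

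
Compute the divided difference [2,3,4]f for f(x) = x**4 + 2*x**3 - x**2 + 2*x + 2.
72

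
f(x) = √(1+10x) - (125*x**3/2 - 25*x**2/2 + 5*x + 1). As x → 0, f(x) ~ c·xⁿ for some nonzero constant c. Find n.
4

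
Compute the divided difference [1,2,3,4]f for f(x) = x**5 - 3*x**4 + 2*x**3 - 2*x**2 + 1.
37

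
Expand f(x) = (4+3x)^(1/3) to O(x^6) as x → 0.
2**(2/3) + 2**(2/3)*x/4 - 2**(2/3)*x**2/16 + 5*2**(2/3)*x**3/192 - 5*2**(2/3)*x**4/384 + 11*2**(2/3)*x**5/1536 + O(x**6)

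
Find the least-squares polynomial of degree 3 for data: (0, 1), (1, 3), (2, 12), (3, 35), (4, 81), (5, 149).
26/21 + (-79/63)x + (61/42)x² + (17/18)x³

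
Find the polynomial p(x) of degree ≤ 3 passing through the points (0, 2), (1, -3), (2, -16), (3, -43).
-x**3 - x**2 - 3*x + 2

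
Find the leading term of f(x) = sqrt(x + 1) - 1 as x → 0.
x/2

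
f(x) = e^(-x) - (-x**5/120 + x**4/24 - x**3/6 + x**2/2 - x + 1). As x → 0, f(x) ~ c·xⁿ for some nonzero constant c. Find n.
6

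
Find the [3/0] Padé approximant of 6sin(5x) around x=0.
-125*x**3 + 30*x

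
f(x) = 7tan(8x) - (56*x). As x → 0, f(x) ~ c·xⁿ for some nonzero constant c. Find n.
3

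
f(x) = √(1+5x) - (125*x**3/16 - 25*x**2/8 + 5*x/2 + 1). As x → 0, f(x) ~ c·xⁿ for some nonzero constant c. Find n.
4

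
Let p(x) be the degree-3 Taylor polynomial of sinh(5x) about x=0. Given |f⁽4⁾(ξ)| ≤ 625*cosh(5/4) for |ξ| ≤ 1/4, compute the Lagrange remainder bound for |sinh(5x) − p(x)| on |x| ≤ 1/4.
625*cosh(5/4)/6144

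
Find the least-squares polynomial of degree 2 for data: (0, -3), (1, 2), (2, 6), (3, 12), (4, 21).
-18/7 + (103/35)x + (5/7)x²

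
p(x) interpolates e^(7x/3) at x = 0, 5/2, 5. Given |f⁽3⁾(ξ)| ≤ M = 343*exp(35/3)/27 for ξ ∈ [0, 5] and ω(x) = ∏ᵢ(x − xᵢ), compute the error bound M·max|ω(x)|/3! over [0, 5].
42875*sqrt(3)*exp(35/3)/5832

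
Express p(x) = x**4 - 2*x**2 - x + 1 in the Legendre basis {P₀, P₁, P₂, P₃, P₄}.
(8/15)P₀ - P₁ + (-16/21)P₂ + (8/35)P₄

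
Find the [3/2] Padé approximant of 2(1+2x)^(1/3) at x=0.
(112*x**3/405 + 56*x**2/15 + 28*x/5 + 2)/(8*x**2/9 + 32*x/15 + 1)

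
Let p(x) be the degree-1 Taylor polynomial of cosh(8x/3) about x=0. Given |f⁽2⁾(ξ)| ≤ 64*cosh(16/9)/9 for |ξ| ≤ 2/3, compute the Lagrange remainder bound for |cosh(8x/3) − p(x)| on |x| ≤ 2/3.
128*cosh(16/9)/81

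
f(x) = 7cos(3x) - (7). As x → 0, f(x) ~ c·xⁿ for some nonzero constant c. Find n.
2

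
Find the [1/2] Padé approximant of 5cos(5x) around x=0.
5/(25*x**2/2 + 1)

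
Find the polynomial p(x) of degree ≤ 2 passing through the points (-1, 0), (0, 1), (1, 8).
3*x**2 + 4*x + 1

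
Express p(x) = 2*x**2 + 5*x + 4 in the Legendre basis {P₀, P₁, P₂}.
(14/3)P₀ + (5)P₁ + (4/3)P₂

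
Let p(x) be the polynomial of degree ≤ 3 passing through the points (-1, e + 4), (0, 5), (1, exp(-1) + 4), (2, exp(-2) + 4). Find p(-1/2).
(-5*e + 1 + (5*e + 79)*exp(2))*exp(-2)/16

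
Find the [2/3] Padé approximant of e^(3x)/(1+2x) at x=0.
(123*x**2/140 + 54*x/35 + 1)/(183*x**3/140 - 303*x**2/140 + 19*x/35 + 1)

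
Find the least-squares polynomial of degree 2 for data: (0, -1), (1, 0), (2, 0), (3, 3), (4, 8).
-22/35 + (-73/70)x + (11/14)x²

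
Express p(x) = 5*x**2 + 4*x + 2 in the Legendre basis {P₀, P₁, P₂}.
(11/3)P₀ + (4)P₁ + (10/3)P₂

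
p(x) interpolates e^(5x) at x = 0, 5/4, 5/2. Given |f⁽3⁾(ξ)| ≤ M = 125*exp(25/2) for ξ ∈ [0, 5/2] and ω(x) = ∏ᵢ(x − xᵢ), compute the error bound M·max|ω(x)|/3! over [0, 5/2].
15625*sqrt(3)*exp(25/2)/1728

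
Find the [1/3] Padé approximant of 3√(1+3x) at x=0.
(63*x/8 + 3)/(27*x**3/64 - 9*x**2/16 + 9*x/8 + 1)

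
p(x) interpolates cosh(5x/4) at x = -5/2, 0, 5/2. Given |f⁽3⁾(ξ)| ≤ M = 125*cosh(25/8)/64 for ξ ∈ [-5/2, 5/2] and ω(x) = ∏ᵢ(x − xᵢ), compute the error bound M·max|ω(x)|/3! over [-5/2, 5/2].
15625*sqrt(3)*cosh(25/8)/13824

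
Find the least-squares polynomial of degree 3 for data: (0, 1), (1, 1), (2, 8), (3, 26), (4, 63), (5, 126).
55/63 + (-11/189)x + (-125/252)x² + (119/108)x³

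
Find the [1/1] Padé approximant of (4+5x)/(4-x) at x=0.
(5*x/4 + 1)/(1 - x/4)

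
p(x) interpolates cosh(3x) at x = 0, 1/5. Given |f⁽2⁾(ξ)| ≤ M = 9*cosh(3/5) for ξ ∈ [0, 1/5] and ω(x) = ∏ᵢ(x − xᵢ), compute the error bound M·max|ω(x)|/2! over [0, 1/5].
9*cosh(3/5)/200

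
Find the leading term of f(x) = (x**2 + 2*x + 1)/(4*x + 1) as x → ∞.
x/4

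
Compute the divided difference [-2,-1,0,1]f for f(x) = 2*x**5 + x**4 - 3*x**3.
5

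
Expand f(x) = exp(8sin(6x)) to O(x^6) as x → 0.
1 + 48*x + 1152*x**2 + 18144*x**3 + 207360*x**4 + 8960544*x**5/5 + O(x**6)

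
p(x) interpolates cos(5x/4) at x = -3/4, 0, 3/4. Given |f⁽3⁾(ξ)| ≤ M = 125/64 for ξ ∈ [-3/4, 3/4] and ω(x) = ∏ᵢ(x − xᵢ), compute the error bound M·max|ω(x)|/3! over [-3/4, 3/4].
125*sqrt(3)/4096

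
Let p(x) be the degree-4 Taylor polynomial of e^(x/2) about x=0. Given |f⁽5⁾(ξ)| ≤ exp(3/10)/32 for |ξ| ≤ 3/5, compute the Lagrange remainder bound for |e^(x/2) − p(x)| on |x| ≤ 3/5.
81*exp(3/10)/4000000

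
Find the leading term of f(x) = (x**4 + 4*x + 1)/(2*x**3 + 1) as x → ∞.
x/2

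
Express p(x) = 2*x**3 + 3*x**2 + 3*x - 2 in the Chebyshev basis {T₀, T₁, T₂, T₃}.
(-1/2)T₀ + (9/2)T₁ + (3/2)T₂ + (1/2)T₃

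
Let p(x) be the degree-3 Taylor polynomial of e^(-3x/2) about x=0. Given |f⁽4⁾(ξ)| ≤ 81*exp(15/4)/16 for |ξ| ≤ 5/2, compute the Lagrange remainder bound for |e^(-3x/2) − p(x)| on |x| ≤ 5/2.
16875*exp(15/4)/2048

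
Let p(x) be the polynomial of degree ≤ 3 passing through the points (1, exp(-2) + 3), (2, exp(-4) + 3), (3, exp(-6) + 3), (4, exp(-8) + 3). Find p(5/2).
(-exp(6) - 1 + 9*exp(2) + 9*exp(4) + 48*exp(8))*exp(-8)/16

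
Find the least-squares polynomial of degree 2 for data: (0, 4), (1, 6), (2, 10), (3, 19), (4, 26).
131/35 + (99/70)x + (15/14)x²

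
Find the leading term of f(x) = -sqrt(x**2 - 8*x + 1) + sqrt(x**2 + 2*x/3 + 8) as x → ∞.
13/3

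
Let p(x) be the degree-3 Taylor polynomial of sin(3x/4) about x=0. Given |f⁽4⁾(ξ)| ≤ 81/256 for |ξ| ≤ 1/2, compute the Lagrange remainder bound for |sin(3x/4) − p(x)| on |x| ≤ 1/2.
27/32768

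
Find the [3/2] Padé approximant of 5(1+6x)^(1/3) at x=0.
(56*x**3/3 + 84*x**2 + 42*x + 5)/(8*x**2 + 32*x/5 + 1)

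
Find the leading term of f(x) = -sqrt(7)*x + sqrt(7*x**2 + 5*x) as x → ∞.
5*sqrt(7)/14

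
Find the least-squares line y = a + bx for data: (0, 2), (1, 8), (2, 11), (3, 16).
a = 5/2, b = 9/2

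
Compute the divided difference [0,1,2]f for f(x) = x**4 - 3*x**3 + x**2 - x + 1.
-1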